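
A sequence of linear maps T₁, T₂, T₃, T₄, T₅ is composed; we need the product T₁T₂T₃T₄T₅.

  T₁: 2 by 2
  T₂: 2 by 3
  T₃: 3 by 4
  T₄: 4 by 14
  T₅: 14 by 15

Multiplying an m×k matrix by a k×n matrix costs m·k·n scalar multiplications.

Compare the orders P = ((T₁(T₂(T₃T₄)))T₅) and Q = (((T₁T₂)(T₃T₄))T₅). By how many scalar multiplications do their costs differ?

Order P = ((T₁(T₂(T₃T₄)))T₅): (T₃T₄): 3×4 by 4×14 → 3×14, cost 3·4·14 = 168; (T₂(T₃T₄)): 2×3 by 3×14 → 2×14, cost 2·3·14 = 84; cumulative 252; (T₁(T₂(T₃T₄))): 2×2 by 2×14 → 2×14, cost 2·2·14 = 56; cumulative 308; ((T₁(T₂(T₃T₄)))T₅): 2×14 by 14×15 → 2×15, cost 2·14·15 = 420; cumulative 728. Total 728.
Order Q = (((T₁T₂)(T₃T₄))T₅): (T₁T₂): 2×2 by 2×3 → 2×3, cost 2·2·3 = 12; (T₃T₄): 3×4 by 4×14 → 3×14, cost 3·4·14 = 168; ((T₁T₂)(T₃T₄)): 2×3 by 3×14 → 2×14, cost 2·3·14 = 84; cumulative 264; (((T₁T₂)(T₃T₄))T₅): 2×14 by 14×15 → 2×15, cost 2·14·15 = 420; cumulative 684. Total 684.
Difference: |728 − 684| = 44.

44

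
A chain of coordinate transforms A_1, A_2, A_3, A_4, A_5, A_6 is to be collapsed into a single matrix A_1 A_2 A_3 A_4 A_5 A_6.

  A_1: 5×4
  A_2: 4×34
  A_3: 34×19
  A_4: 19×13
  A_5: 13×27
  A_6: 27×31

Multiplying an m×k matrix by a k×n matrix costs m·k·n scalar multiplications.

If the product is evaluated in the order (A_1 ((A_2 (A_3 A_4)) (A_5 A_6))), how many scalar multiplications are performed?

23279

(A_3 A_4): 34×19 by 19×13 → 34×13, cost 34·19·13 = 8398
(A_2 (A_3 A_4)): 4×34 by 34×13 → 4×13, cost 4·34·13 = 1768; cumulative 10166
(A_5 A_6): 13×27 by 27×31 → 13×31, cost 13·27·31 = 10881
((A_2 (A_3 A_4)) (A_5 A_6)): 4×13 by 13×31 → 4×31, cost 4·13·31 = 1612; cumulative 22659
(A_1 ((A_2 (A_3 A_4)) (A_5 A_6))): 5×4 by 4×31 → 5×31, cost 5·4·31 = 620; cumulative 23279
Total: 23279 scalar multiplications.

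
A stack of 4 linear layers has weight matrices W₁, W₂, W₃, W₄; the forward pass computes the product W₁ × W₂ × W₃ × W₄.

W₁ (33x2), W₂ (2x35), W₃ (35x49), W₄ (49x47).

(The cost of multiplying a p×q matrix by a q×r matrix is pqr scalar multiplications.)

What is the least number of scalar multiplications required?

11138

Adjacent pairs: W₁W₂ = 33·2·35 = 2310; W₂W₃ = 2·35·49 = 3430; W₃W₄ = 35·49·47 = 80605.
Length 3: W₁..W₃: k=1: 0+3430+33·2·49=6664; k=2: 2310+0+33·35·49=58905 → min 6664 | W₂..W₄: k=2: 0+80605+2·35·47=83895; k=3: 3430+0+2·49·47=8036 → min 8036.
Length 4: W₁..W₄: k=1: 0+8036+33·2·47=11138; k=2: 2310+80605+33·35·47=137200; k=3: 6664+0+33·49·47=82663 → min 11138.
Optimal order: (W₁ × ((W₂ × W₃) × W₄)) with cost 11138.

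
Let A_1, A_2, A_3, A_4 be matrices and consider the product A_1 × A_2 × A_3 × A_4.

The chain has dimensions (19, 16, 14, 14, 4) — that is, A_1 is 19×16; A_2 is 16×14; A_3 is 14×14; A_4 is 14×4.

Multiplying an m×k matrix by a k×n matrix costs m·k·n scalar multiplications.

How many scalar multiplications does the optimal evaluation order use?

2896

Adjacent pairs: A_1A_2 = 19·16·14 = 4256; A_2A_3 = 16·14·14 = 3136; A_3A_4 = 14·14·4 = 784.
Length 3: A_1..A_3: k=1: 0+3136+19·16·14=7392; k=2: 4256+0+19·14·14=7980 → min 7392 | A_2..A_4: k=2: 0+784+16·14·4=1680; k=3: 3136+0+16·14·4=4032 → min 1680.
Length 4: A_1..A_4: k=1: 0+1680+19·16·4=2896; k=2: 4256+784+19·14·4=6104; k=3: 7392+0+19·14·4=8456 → min 2896.
Optimal order: (A_1 × (A_2 × (A_3 × A_4))) with cost 2896.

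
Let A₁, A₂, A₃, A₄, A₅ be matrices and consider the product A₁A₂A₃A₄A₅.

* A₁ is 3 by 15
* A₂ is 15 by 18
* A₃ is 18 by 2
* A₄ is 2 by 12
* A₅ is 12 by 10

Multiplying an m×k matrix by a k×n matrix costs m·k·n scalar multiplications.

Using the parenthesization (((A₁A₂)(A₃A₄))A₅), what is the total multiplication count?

2250

(A₁A₂): 3×15 by 15×18 → 3×18, cost 3·15·18 = 810
(A₃A₄): 18×2 by 2×12 → 18×12, cost 18·2·12 = 432
((A₁A₂)(A₃A₄)): 3×18 by 18×12 → 3×12, cost 3·18·12 = 648; cumulative 1890
(((A₁A₂)(A₃A₄))A₅): 3×12 by 12×10 → 3×10, cost 3·12·10 = 360; cumulative 2250
Total: 2250 scalar multiplications.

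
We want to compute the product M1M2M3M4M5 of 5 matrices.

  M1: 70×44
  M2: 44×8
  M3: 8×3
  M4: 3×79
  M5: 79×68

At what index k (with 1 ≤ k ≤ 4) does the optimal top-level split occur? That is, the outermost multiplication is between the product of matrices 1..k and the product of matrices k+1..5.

3

Adjacent pairs: M1M2 = 70·44·8 = 24640; M2M3 = 44·8·3 = 1056; M3M4 = 8·3·79 = 1896; M4M5 = 3·79·68 = 16116.
Length 3: M1..M3: k=1: 0+1056+70·44·3=10296; k=2: 24640+0+70·8·3=26320 → min 10296 | M2..M4: k=2: 0+1896+44·8·79=29704; k=3: 1056+0+44·3·79=11484 → min 11484 | M3..M5: k=3: 0+16116+8·3·68=17748; k=4: 1896+0+8·79·68=44872 → min 17748.
Length 4: M1..M4: k=1: 0+11484+70·44·79=254804; k=2: 24640+1896+70·8·79=70776; k=3: 10296+0+70·3·79=26886 → min 26886 | M2..M5: k=2: 0+17748+44·8·68=41684; k=3: 1056+16116+44·3·68=26148; k=4: 11484+0+44·79·68=247852 → min 26148.
Top-level splits: k=1: (M1..M1)·(M2..M5) → 0+26148+70·44·68 = 235588; k=2: (M1..M2)·(M3..M5) → 24640+17748+70·8·68 = 80468; k=3: (M1..M3)·(M4..M5) → 10296+16116+70·3·68 = 40692; k=4: (M1..M4)·(M5..M5) → 26886+0+70·79·68 = 402926.
Best split is after M3, i.e. k = 3.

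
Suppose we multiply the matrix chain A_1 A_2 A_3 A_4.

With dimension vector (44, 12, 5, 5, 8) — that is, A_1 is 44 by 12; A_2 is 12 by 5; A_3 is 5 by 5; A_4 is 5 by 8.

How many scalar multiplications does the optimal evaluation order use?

Adjacent pairs: A_1A_2 = 44·12·5 = 2640; A_2A_3 = 12·5·5 = 300; A_3A_4 = 5·5·8 = 200.
Length 3: A_1..A_3: k=1: 0+300+44·12·5=2940; k=2: 2640+0+44·5·5=3740 → min 2940 | A_2..A_4: k=2: 0+200+12·5·8=680; k=3: 300+0+12·5·8=780 → min 680.
Length 4: A_1..A_4: k=1: 0+680+44·12·8=4904; k=2: 2640+200+44·5·8=4600; k=3: 2940+0+44·5·8=4700 → min 4600.
Optimal order: ((A_1 A_2) (A_3 A_4)) with cost 4600.

4600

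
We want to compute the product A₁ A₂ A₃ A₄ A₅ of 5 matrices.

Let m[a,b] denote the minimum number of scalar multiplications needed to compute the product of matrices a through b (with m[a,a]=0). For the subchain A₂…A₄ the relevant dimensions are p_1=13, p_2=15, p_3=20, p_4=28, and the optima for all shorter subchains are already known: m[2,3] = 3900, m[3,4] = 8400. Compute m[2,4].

m[2,4] = min over k∈[2,3] of m[2,k]+m[k+1,4]+p_{1}·p_k·p_{4}.
k=2: 0 + 8400 + 13·15·28 = 13860; k=3: 3900 + 0 + 13·20·28 = 11180.
Minimum: 11180 at k=3.

11180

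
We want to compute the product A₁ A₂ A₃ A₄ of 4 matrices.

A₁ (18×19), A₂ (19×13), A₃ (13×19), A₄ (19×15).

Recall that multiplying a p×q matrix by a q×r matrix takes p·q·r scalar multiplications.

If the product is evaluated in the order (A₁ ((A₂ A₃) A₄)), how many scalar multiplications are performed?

(A₂ A₃): 19×13 by 13×19 → 19×19, cost 19·13·19 = 4693
((A₂ A₃) A₄): 19×19 by 19×15 → 19×15, cost 19·19·15 = 5415; cumulative 10108
(A₁ ((A₂ A₃) A₄)): 18×19 by 19×15 → 18×15, cost 18·19·15 = 5130; cumulative 15238
Total: 15238 scalar multiplications.

15238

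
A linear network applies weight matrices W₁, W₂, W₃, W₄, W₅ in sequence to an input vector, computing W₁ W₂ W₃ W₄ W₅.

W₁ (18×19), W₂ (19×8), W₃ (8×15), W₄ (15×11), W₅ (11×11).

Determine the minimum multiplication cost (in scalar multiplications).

6608

Adjacent pairs: W₁W₂ = 18·19·8 = 2736; W₂W₃ = 19·8·15 = 2280; W₃W₄ = 8·15·11 = 1320; W₄W₅ = 15·11·11 = 1815.
Length 3: W₁..W₃: k=1: 0+2280+18·19·15=7410; k=2: 2736+0+18·8·15=4896 → min 4896 | W₂..W₄: k=2: 0+1320+19·8·11=2992; k=3: 2280+0+19·15·11=5415 → min 2992 | W₃..W₅: k=3: 0+1815+8·15·11=3135; k=4: 1320+0+8·11·11=2288 → min 2288.
Length 4: W₁..W₄: k=1: 0+2992+18·19·11=6754; k=2: 2736+1320+18·8·11=5640; k=3: 4896+0+18·15·11=7866 → min 5640 | W₂..W₅: k=2: 0+2288+19·8·11=3960; k=3: 2280+1815+19·15·11=7230; k=4: 2992+0+19·11·11=5291 → min 3960.
Length 5: W₁..W₅: k=1: 0+3960+18·19·11=7722; k=2: 2736+2288+18·8·11=6608; k=3: 4896+1815+18·15·11=9681; k=4: 5640+0+18·11·11=7818 → min 6608.
Optimal order: ((W₁ W₂) ((W₃ W₄) W₅)) with cost 6608.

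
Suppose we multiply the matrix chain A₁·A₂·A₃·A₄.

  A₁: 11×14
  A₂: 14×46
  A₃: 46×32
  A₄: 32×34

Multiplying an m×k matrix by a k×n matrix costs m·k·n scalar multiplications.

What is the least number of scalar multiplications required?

35244

Adjacent pairs: A₁A₂ = 11·14·46 = 7084; A₂A₃ = 14·46·32 = 20608; A₃A₄ = 46·32·34 = 50048.
Length 3: A₁..A₃: k=1: 0+20608+11·14·32=25536; k=2: 7084+0+11·46·32=23276 → min 23276 | A₂..A₄: k=2: 0+50048+14·46·34=71944; k=3: 20608+0+14·32·34=35840 → min 35840.
Length 4: A₁..A₄: k=1: 0+35840+11·14·34=41076; k=2: 7084+50048+11·46·34=74336; k=3: 23276+0+11·32·34=35244 → min 35244.
Optimal order: (((A₁·A₂)·A₃)·A₄) with cost 35244.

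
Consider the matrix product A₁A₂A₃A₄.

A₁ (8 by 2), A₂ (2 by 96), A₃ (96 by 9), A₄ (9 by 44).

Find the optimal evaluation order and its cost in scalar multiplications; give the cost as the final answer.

Adjacent pairs: A₁A₂ = 8·2·96 = 1536; A₂A₃ = 2·96·9 = 1728; A₃A₄ = 96·9·44 = 38016.
Length 3: A₁..A₃: k=1: 0+1728+8·2·9=1872; k=2: 1536+0+8·96·9=8448 → min 1872 | A₂..A₄: k=2: 0+38016+2·96·44=46464; k=3: 1728+0+2·9·44=2520 → min 2520.
Length 4: A₁..A₄: k=1: 0+2520+8·2·44=3224; k=2: 1536+38016+8·96·44=73344; k=3: 1872+0+8·9·44=5040 → min 3224.
Optimal parenthesization: (A₁((A₂A₃)A₄)) with cost 3224.

3224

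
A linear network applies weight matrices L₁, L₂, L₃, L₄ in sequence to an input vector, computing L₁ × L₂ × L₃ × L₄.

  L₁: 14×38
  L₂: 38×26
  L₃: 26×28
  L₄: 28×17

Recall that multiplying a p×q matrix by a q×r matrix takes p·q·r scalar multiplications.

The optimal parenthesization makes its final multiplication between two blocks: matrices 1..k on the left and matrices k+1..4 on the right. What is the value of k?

Adjacent pairs: L₁L₂ = 14·38·26 = 13832; L₂L₃ = 38·26·28 = 27664; L₃L₄ = 26·28·17 = 12376.
Length 3: L₁..L₃: k=1: 0+27664+14·38·28=42560; k=2: 13832+0+14·26·28=24024 → min 24024 | L₂..L₄: k=2: 0+12376+38·26·17=29172; k=3: 27664+0+38·28·17=45752 → min 29172.
Top-level splits: k=1: (L₁..L₁)·(L₂..L₄) → 0+29172+14·38·17 = 38216; k=2: (L₁..L₂)·(L₃..L₄) → 13832+12376+14·26·17 = 32396; k=3: (L₁..L₃)·(L₄..L₄) → 24024+0+14·28·17 = 30688.
Best split is after L₃, i.e. k = 3.

3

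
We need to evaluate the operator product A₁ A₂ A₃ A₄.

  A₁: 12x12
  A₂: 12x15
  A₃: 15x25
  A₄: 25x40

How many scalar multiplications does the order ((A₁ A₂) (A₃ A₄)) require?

(A₁ A₂): 12×12 by 12×15 → 12×15, cost 12·12·15 = 2160
(A₃ A₄): 15×25 by 25×40 → 15×40, cost 15·25·40 = 15000
((A₁ A₂) (A₃ A₄)): 12×15 by 15×40 → 12×40, cost 12·15·40 = 7200; cumulative 24360
Total: 24360 scalar multiplications.

24360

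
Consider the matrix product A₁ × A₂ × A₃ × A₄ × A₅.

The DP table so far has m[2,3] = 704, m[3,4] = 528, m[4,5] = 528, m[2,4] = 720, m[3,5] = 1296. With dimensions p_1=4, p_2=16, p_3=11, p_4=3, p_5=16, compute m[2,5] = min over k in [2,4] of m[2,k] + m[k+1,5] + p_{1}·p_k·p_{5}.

m[2,5] = min over k∈[2,4] of m[2,k]+m[k+1,5]+p_{1}·p_k·p_{5}.
k=2: 0 + 1296 + 4·16·16 = 2320; k=3: 704 + 528 + 4·11·16 = 1936; k=4: 720 + 0 + 4·3·16 = 912.
Minimum: 912 at k=4.

912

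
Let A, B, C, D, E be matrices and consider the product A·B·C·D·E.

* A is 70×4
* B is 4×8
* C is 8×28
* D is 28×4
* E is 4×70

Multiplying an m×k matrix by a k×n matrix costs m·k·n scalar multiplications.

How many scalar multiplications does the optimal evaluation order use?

Adjacent pairs: AB = 70·4·8 = 2240; BC = 4·8·28 = 896; CD = 8·28·4 = 896; DE = 28·4·70 = 7840.
Length 3: A..C: k=1: 0+896+70·4·28=8736; k=2: 2240+0+70·8·28=17920 → min 8736 | B..D: k=2: 0+896+4·8·4=1024; k=3: 896+0+4·28·4=1344 → min 1024 | C..E: k=3: 0+7840+8·28·70=23520; k=4: 896+0+8·4·70=3136 → min 3136.
Length 4: A..D: k=1: 0+1024+70·4·4=2144; k=2: 2240+896+70·8·4=5376; k=3: 8736+0+70·28·4=16576 → min 2144 | B..E: k=2: 0+3136+4·8·70=5376; k=3: 896+7840+4·28·70=16576; k=4: 1024+0+4·4·70=2144 → min 2144.
Length 5: A..E: k=1: 0+2144+70·4·70=21744; k=2: 2240+3136+70·8·70=44576; k=3: 8736+7840+70·28·70=153776; k=4: 2144+0+70·4·70=21744 → min 21744.
Optimal order: (A·((B·(C·D))·E)) with cost 21744.

21744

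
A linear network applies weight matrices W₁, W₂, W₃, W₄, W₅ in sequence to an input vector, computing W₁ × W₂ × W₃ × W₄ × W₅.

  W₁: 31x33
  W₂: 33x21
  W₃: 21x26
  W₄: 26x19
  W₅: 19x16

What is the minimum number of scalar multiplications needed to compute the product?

Adjacent pairs: W₁W₂ = 31·33·21 = 21483; W₂W₃ = 33·21·26 = 18018; W₃W₄ = 21·26·19 = 10374; W₄W₅ = 26·19·16 = 7904.
Length 3: W₁..W₃: k=1: 0+18018+31·33·26=44616; k=2: 21483+0+31·21·26=38409 → min 38409 | W₂..W₄: k=2: 0+10374+33·21·19=23541; k=3: 18018+0+33·26·19=34320 → min 23541 | W₃..W₅: k=3: 0+7904+21·26·16=16640; k=4: 10374+0+21·19·16=16758 → min 16640.
Length 4: W₁..W₄: k=1: 0+23541+31·33·19=42978; k=2: 21483+10374+31·21·19=44226; k=3: 38409+0+31·26·19=53723 → min 42978 | W₂..W₅: k=2: 0+16640+33·21·16=27728; k=3: 18018+7904+33·26·16=39650; k=4: 23541+0+33·19·16=33573 → min 27728.
Length 5: W₁..W₅: k=1: 0+27728+31·33·16=44096; k=2: 21483+16640+31·21·16=48539; k=3: 38409+7904+31·26·16=59209; k=4: 42978+0+31·19·16=52402 → min 44096.
Optimal order: (W₁ × (W₂ × (W₃ × (W₄ × W₅)))) with cost 44096.

44096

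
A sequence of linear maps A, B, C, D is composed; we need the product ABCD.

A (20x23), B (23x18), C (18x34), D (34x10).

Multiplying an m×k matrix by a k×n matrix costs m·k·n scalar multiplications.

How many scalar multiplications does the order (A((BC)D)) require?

26496

(BC): 23×18 by 18×34 → 23×34, cost 23·18·34 = 14076
((BC)D): 23×34 by 34×10 → 23×10, cost 23·34·10 = 7820; cumulative 21896
(A((BC)D)): 20×23 by 23×10 → 20×10, cost 20·23·10 = 4600; cumulative 26496
Total: 26496 scalar multiplications.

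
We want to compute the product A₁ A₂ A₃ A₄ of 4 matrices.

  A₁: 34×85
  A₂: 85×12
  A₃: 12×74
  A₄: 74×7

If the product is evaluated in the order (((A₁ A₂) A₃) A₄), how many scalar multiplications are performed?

(A₁ A₂): 34×85 by 85×12 → 34×12, cost 34·85·12 = 34680
((A₁ A₂) A₃): 34×12 by 12×74 → 34×74, cost 34·12·74 = 30192; cumulative 64872
(((A₁ A₂) A₃) A₄): 34×74 by 74×7 → 34×7, cost 34·74·7 = 17612; cumulative 82484
Total: 82484 scalar multiplications.

82484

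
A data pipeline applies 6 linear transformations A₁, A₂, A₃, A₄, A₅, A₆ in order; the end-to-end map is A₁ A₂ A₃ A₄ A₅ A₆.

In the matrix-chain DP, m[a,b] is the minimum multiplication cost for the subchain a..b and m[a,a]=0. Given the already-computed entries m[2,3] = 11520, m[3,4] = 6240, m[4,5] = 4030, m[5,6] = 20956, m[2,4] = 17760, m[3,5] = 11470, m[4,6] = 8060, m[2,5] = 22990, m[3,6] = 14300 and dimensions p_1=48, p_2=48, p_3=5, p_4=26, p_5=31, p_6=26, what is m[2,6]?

m[2,6] = min over k∈[2,5] of m[2,k]+m[k+1,6]+p_{1}·p_k·p_{6}.
k=2: 0 + 14300 + 48·48·26 = 74204; k=3: 11520 + 8060 + 48·5·26 = 25820; k=4: 17760 + 20956 + 48·26·26 = 71164; k=5: 22990 + 0 + 48·31·26 = 61678.
Minimum: 25820 at k=3.

25820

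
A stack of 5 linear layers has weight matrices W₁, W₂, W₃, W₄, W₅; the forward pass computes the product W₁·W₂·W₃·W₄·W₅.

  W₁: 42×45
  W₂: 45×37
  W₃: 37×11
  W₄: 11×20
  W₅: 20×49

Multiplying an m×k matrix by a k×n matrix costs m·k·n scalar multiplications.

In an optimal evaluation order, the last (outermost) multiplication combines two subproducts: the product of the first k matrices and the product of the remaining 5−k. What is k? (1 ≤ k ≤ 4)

Adjacent pairs: W₁W₂ = 42·45·37 = 69930; W₂W₃ = 45·37·11 = 18315; W₃W₄ = 37·11·20 = 8140; W₄W₅ = 11·20·49 = 10780.
Length 3: W₁..W₃: k=1: 0+18315+42·45·11=39105; k=2: 69930+0+42·37·11=87024 → min 39105 | W₂..W₄: k=2: 0+8140+45·37·20=41440; k=3: 18315+0+45·11·20=28215 → min 28215 | W₃..W₅: k=3: 0+10780+37·11·49=30723; k=4: 8140+0+37·20·49=44400 → min 30723.
Length 4: W₁..W₄: k=1: 0+28215+42·45·20=66015; k=2: 69930+8140+42·37·20=109150; k=3: 39105+0+42·11·20=48345 → min 48345 | W₂..W₅: k=2: 0+30723+45·37·49=112308; k=3: 18315+10780+45·11·49=53350; k=4: 28215+0+45·20·49=72315 → min 53350.
Top-level splits: k=1: (W₁..W₁)·(W₂..W₅) → 0+53350+42·45·49 = 145960; k=2: (W₁..W₂)·(W₃..W₅) → 69930+30723+42·37·49 = 176799; k=3: (W₁..W₃)·(W₄..W₅) → 39105+10780+42·11·49 = 72523; k=4: (W₁..W₄)·(W₅..W₅) → 48345+0+42·20·49 = 89505.
Best split is after W₃, i.e. k = 3.

3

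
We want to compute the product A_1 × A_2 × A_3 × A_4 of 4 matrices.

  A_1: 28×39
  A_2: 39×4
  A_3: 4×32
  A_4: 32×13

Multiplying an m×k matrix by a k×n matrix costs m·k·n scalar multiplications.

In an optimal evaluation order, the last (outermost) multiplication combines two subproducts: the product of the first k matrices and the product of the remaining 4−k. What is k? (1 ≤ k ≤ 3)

Adjacent pairs: A_1A_2 = 28·39·4 = 4368; A_2A_3 = 39·4·32 = 4992; A_3A_4 = 4·32·13 = 1664.
Length 3: A_1..A_3: k=1: 0+4992+28·39·32=39936; k=2: 4368+0+28·4·32=7952 → min 7952 | A_2..A_4: k=2: 0+1664+39·4·13=3692; k=3: 4992+0+39·32·13=21216 → min 3692.
Top-level splits: k=1: (A_1..A_1)·(A_2..A_4) → 0+3692+28·39·13 = 17888; k=2: (A_1..A_2)·(A_3..A_4) → 4368+1664+28·4·13 = 7488; k=3: (A_1..A_3)·(A_4..A_4) → 7952+0+28·32·13 = 19600.
Best split is after A_2, i.e. k = 2.

2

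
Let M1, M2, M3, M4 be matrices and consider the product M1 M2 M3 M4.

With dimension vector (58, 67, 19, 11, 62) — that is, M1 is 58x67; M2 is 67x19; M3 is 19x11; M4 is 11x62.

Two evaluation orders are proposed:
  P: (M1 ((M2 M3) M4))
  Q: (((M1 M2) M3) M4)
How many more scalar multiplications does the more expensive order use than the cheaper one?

Order P = (M1 ((M2 M3) M4)): (M2 M3): 67×19 by 19×11 → 67×11, cost 67·19·11 = 14003; ((M2 M3) M4): 67×11 by 11×62 → 67×62, cost 67·11·62 = 45694; cumulative 59697; (M1 ((M2 M3) M4)): 58×67 by 67×62 → 58×62, cost 58·67·62 = 240932; cumulative 300629. Total 300629.
Order Q = (((M1 M2) M3) M4): (M1 M2): 58×67 by 67×19 → 58×19, cost 58·67·19 = 73834; ((M1 M2) M3): 58×19 by 19×11 → 58×11, cost 58·19·11 = 12122; cumulative 85956; (((M1 M2) M3) M4): 58×11 by 11×62 → 58×62, cost 58·11·62 = 39556; cumulative 125512. Total 125512.
Difference: |300629 − 125512| = 175117.

175117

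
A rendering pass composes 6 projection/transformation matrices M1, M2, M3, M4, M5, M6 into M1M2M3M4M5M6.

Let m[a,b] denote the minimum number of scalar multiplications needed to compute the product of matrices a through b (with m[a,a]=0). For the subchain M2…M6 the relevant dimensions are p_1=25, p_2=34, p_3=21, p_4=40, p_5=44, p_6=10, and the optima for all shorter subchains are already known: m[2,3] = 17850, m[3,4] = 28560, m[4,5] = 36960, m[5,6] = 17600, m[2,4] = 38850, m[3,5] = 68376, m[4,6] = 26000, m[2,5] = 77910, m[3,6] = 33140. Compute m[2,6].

41640

m[2,6] = min over k∈[2,5] of m[2,k]+m[k+1,6]+p_{1}·p_k·p_{6}.
k=2: 0 + 33140 + 25·34·10 = 41640; k=3: 17850 + 26000 + 25·21·10 = 49100; k=4: 38850 + 17600 + 25·40·10 = 66450; k=5: 77910 + 0 + 25·44·10 = 88910.
Minimum: 41640 at k=2.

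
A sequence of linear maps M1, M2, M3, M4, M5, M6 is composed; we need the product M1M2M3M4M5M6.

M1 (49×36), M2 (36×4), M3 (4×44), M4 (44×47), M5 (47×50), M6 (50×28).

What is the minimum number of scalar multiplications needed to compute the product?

35816

Adjacent pairs: M1M2 = 49·36·4 = 7056; M2M3 = 36·4·44 = 6336; M3M4 = 4·44·47 = 8272; M4M5 = 44·47·50 = 103400; M5M6 = 47·50·28 = 65800.
Length 3: M1..M3: k=1: 0+6336+49·36·44=83952; k=2: 7056+0+49·4·44=15680 → min 15680 | M2..M4: k=2: 0+8272+36·4·47=15040; k=3: 6336+0+36·44·47=80784 → min 15040 | M3..M5: k=3: 0+103400+4·44·50=112200; k=4: 8272+0+4·47·50=17672 → min 17672 | M4..M6: k=4: 0+65800+44·47·28=123704; k=5: 103400+0+44·50·28=165000 → min 123704.
Length 4: M1..M4: k=1: 0+15040+49·36·47=97948; k=2: 7056+8272+49·4·47=24540; k=3: 15680+0+49·44·47=117012 → min 24540 | M2..M5: k=2: 0+17672+36·4·50=24872; k=3: 6336+103400+36·44·50=188936; k=4: 15040+0+36·47·50=99640 → min 24872 | M3..M6: k=3: 0+123704+4·44·28=128632; k=4: 8272+65800+4·47·28=79336; k=5: 17672+0+4·50·28=23272 → min 23272.
Length 5: M1..M5: k=1: 0+24872+49·36·50=113072; k=2: 7056+17672+49·4·50=34528; k=3: 15680+103400+49·44·50=226880; k=4: 24540+0+49·47·50=139690 → min 34528 | M2..M6: k=2: 0+23272+36·4·28=27304; k=3: 6336+123704+36·44·28=174392; k=4: 15040+65800+36·47·28=128216; k=5: 24872+0+36·50·28=75272 → min 27304.
Length 6: M1..M6: k=1: 0+27304+49·36·28=76696; k=2: 7056+23272+49·4·28=35816; k=3: 15680+123704+49·44·28=199752; k=4: 24540+65800+49·47·28=154824; k=5: 34528+0+49·50·28=103128 → min 35816.
Optimal order: ((M1M2)(((M3M4)M5)M6)) with cost 35816.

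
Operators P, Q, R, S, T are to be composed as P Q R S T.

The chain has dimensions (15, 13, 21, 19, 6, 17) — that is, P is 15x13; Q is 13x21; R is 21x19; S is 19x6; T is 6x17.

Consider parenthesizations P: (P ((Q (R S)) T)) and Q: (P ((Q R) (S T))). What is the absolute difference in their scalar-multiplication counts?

Order P = (P ((Q (R S)) T)): (R S): 21×19 by 19×6 → 21×6, cost 21·19·6 = 2394; (Q (R S)): 13×21 by 21×6 → 13×6, cost 13·21·6 = 1638; cumulative 4032; ((Q (R S)) T): 13×6 by 6×17 → 13×17, cost 13·6·17 = 1326; cumulative 5358; (P ((Q (R S)) T)): 15×13 by 13×17 → 15×17, cost 15·13·17 = 3315; cumulative 8673. Total 8673.
Order Q = (P ((Q R) (S T))): (Q R): 13×21 by 21×19 → 13×19, cost 13·21·19 = 5187; (S T): 19×6 by 6×17 → 19×17, cost 19·6·17 = 1938; ((Q R) (S T)): 13×19 by 19×17 → 13×17, cost 13·19·17 = 4199; cumulative 11324; (P ((Q R) (S T))): 15×13 by 13×17 → 15×17, cost 15·13·17 = 3315; cumulative 14639. Total 14639.
Difference: |8673 − 14639| = 5966.

5966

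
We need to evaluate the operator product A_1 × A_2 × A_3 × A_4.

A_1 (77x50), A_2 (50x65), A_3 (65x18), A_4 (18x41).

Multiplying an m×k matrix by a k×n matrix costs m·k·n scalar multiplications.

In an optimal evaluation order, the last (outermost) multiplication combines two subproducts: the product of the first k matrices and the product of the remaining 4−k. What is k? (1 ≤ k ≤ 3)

Adjacent pairs: A_1A_2 = 77·50·65 = 250250; A_2A_3 = 50·65·18 = 58500; A_3A_4 = 65·18·41 = 47970.
Length 3: A_1..A_3: k=1: 0+58500+77·50·18=127800; k=2: 250250+0+77·65·18=340340 → min 127800 | A_2..A_4: k=2: 0+47970+50·65·41=181220; k=3: 58500+0+50·18·41=95400 → min 95400.
Top-level splits: k=1: (A_1..A_1)·(A_2..A_4) → 0+95400+77·50·41 = 253250; k=2: (A_1..A_2)·(A_3..A_4) → 250250+47970+77·65·41 = 503425; k=3: (A_1..A_3)·(A_4..A_4) → 127800+0+77·18·41 = 184626.
Best split is after A_3, i.e. k = 3.

3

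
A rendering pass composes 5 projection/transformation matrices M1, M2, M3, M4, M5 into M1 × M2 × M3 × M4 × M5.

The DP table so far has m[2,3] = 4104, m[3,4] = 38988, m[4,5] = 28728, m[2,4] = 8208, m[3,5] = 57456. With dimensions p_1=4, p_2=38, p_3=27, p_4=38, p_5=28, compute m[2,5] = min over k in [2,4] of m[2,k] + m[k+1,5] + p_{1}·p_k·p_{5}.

12464

m[2,5] = min over k∈[2,4] of m[2,k]+m[k+1,5]+p_{1}·p_k·p_{5}.
k=2: 0 + 57456 + 4·38·28 = 61712; k=3: 4104 + 28728 + 4·27·28 = 35856; k=4: 8208 + 0 + 4·38·28 = 12464.
Minimum: 12464 at k=4.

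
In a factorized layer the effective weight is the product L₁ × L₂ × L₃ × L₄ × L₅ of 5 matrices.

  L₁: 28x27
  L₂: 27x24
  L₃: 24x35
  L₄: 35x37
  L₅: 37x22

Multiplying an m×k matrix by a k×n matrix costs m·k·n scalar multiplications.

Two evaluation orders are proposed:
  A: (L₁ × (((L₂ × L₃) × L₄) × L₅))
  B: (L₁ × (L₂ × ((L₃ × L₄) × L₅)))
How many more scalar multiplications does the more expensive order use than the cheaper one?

14751

Order A = (L₁ × (((L₂ × L₃) × L₄) × L₅)): (L₂ × L₃): 27×24 by 24×35 → 27×35, cost 27·24·35 = 22680; ((L₂ × L₃) × L₄): 27×35 by 35×37 → 27×37, cost 27·35·37 = 34965; cumulative 57645; (((L₂ × L₃) × L₄) × L₅): 27×37 by 37×22 → 27×22, cost 27·37·22 = 21978; cumulative 79623; (L₁ × (((L₂ × L₃) × L₄) × L₅)): 28×27 by 27×22 → 28×22, cost 28·27·22 = 16632; cumulative 96255. Total 96255.
Order B = (L₁ × (L₂ × ((L₃ × L₄) × L₅))): (L₃ × L₄): 24×35 by 35×37 → 24×37, cost 24·35·37 = 31080; ((L₃ × L₄) × L₅): 24×37 by 37×22 → 24×22, cost 24·37·22 = 19536; cumulative 50616; (L₂ × ((L₃ × L₄) × L₅)): 27×24 by 24×22 → 27×22, cost 27·24·22 = 14256; cumulative 64872; (L₁ × (L₂ × ((L₃ × L₄) × L₅))): 28×27 by 27×22 → 28×22, cost 28·27·22 = 16632; cumulative 81504. Total 81504.
Difference: |96255 − 81504| = 14751.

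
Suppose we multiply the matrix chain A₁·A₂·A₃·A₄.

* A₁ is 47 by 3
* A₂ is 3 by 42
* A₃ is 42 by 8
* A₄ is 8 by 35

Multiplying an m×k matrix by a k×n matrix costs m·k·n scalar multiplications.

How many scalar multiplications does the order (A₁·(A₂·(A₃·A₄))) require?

(A₃·A₄): 42×8 by 8×35 → 42×35, cost 42·8·35 = 11760
(A₂·(A₃·A₄)): 3×42 by 42×35 → 3×35, cost 3·42·35 = 4410; cumulative 16170
(A₁·(A₂·(A₃·A₄))): 47×3 by 3×35 → 47×35, cost 47·3·35 = 4935; cumulative 21105
Total: 21105 scalar multiplications.

21105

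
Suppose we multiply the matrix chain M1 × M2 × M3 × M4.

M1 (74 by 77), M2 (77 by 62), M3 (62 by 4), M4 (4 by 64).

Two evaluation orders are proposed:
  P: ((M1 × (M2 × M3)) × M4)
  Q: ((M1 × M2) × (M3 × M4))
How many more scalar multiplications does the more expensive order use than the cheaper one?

601948

Order P = ((M1 × (M2 × M3)) × M4): (M2 × M3): 77×62 by 62×4 → 77×4, cost 77·62·4 = 19096; (M1 × (M2 × M3)): 74×77 by 77×4 → 74×4, cost 74·77·4 = 22792; cumulative 41888; ((M1 × (M2 × M3)) × M4): 74×4 by 4×64 → 74×64, cost 74·4·64 = 18944; cumulative 60832. Total 60832.
Order Q = ((M1 × M2) × (M3 × M4)): (M1 × M2): 74×77 by 77×62 → 74×62, cost 74·77·62 = 353276; (M3 × M4): 62×4 by 4×64 → 62×64, cost 62·4·64 = 15872; ((M1 × M2) × (M3 × M4)): 74×62 by 62×64 → 74×64, cost 74·62·64 = 293632; cumulative 662780. Total 662780.
Difference: |60832 − 662780| = 601948.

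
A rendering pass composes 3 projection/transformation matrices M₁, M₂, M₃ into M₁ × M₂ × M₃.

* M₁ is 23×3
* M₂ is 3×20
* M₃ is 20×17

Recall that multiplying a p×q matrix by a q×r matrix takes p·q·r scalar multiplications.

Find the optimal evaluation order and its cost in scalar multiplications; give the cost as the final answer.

(M₁ × (M₂ × M₃)): cost 2193.
((M₁ × M₂) × M₃): cost 9200.
Optimal: (M₁ × (M₂ × M₃)) with cost 2193.

2193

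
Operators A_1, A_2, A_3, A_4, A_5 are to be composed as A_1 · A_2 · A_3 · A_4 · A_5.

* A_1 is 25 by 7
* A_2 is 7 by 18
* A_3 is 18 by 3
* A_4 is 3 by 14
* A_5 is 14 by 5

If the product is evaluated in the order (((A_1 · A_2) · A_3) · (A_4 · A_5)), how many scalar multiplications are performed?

5085

(A_1 · A_2): 25×7 by 7×18 → 25×18, cost 25·7·18 = 3150
((A_1 · A_2) · A_3): 25×18 by 18×3 → 25×3, cost 25·18·3 = 1350; cumulative 4500
(A_4 · A_5): 3×14 by 14×5 → 3×5, cost 3·14·5 = 210
(((A_1 · A_2) · A_3) · (A_4 · A_5)): 25×3 by 3×5 → 25×5, cost 25·3·5 = 375; cumulative 5085
Total: 5085 scalar multiplications.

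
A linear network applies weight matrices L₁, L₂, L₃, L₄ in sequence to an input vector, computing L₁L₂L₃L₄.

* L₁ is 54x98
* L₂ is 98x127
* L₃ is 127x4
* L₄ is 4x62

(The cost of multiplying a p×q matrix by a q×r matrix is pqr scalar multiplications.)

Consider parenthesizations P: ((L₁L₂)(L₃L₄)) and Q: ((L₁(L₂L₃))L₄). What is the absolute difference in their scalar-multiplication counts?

1044432

Order P = ((L₁L₂)(L₃L₄)): (L₁L₂): 54×98 by 98×127 → 54×127, cost 54·98·127 = 672084; (L₃L₄): 127×4 by 4×62 → 127×62, cost 127·4·62 = 31496; ((L₁L₂)(L₃L₄)): 54×127 by 127×62 → 54×62, cost 54·127·62 = 425196; cumulative 1128776. Total 1128776.
Order Q = ((L₁(L₂L₃))L₄): (L₂L₃): 98×127 by 127×4 → 98×4, cost 98·127·4 = 49784; (L₁(L₂L₃)): 54×98 by 98×4 → 54×4, cost 54·98·4 = 21168; cumulative 70952; ((L₁(L₂L₃))L₄): 54×4 by 4×62 → 54×62, cost 54·4·62 = 13392; cumulative 84344. Total 84344.
Difference: |1128776 − 84344| = 1044432.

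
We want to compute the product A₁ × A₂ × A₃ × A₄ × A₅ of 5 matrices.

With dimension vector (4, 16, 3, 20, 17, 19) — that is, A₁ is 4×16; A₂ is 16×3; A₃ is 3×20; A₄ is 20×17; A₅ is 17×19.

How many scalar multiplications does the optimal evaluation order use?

Adjacent pairs: A₁A₂ = 4·16·3 = 192; A₂A₃ = 16·3·20 = 960; A₃A₄ = 3·20·17 = 1020; A₄A₅ = 20·17·19 = 6460.
Length 3: A₁..A₃: k=1: 0+960+4·16·20=2240; k=2: 192+0+4·3·20=432 → min 432 | A₂..A₄: k=2: 0+1020+16·3·17=1836; k=3: 960+0+16·20·17=6400 → min 1836 | A₃..A₅: k=3: 0+6460+3·20·19=7600; k=4: 1020+0+3·17·19=1989 → min 1989.
Length 4: A₁..A₄: k=1: 0+1836+4·16·17=2924; k=2: 192+1020+4·3·17=1416; k=3: 432+0+4·20·17=1792 → min 1416 | A₂..A₅: k=2: 0+1989+16·3·19=2901; k=3: 960+6460+16·20·19=13500; k=4: 1836+0+16·17·19=7004 → min 2901.
Length 5: A₁..A₅: k=1: 0+2901+4·16·19=4117; k=2: 192+1989+4·3·19=2409; k=3: 432+6460+4·20·19=8412; k=4: 1416+0+4·17·19=2708 → min 2409.
Optimal order: ((A₁ × A₂) × ((A₃ × A₄) × A₅)) with cost 2409.

2409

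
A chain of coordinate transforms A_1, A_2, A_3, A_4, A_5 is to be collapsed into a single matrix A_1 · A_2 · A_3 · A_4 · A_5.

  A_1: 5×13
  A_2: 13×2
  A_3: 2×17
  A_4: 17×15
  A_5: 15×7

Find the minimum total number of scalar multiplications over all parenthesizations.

920

Adjacent pairs: A_1A_2 = 5·13·2 = 130; A_2A_3 = 13·2·17 = 442; A_3A_4 = 2·17·15 = 510; A_4A_5 = 17·15·7 = 1785.
Length 3: A_1..A_3: k=1: 0+442+5·13·17=1547; k=2: 130+0+5·2·17=300 → min 300 | A_2..A_4: k=2: 0+510+13·2·15=900; k=3: 442+0+13·17·15=3757 → min 900 | A_3..A_5: k=3: 0+1785+2·17·7=2023; k=4: 510+0+2·15·7=720 → min 720.
Length 4: A_1..A_4: k=1: 0+900+5·13·15=1875; k=2: 130+510+5·2·15=790; k=3: 300+0+5·17·15=1575 → min 790 | A_2..A_5: k=2: 0+720+13·2·7=902; k=3: 442+1785+13·17·7=3774; k=4: 900+0+13·15·7=2265 → min 902.
Length 5: A_1..A_5: k=1: 0+902+5·13·7=1357; k=2: 130+720+5·2·7=920; k=3: 300+1785+5·17·7=2680; k=4: 790+0+5·15·7=1315 → min 920.
Optimal order: ((A_1 · A_2) · ((A_3 · A_4) · A_5)) with cost 920.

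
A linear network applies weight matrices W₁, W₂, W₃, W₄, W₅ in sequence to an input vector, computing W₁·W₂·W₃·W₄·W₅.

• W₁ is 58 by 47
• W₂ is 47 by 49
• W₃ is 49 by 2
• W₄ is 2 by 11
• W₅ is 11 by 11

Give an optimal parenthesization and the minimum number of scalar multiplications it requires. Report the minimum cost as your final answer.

11576

Adjacent pairs: W₁W₂ = 58·47·49 = 133574; W₂W₃ = 47·49·2 = 4606; W₃W₄ = 49·2·11 = 1078; W₄W₅ = 2·11·11 = 242.
Length 3: W₁..W₃: k=1: 0+4606+58·47·2=10058; k=2: 133574+0+58·49·2=139258 → min 10058 | W₂..W₄: k=2: 0+1078+47·49·11=26411; k=3: 4606+0+47·2·11=5640 → min 5640 | W₃..W₅: k=3: 0+242+49·2·11=1320; k=4: 1078+0+49·11·11=7007 → min 1320.
Length 4: W₁..W₄: k=1: 0+5640+58·47·11=35626; k=2: 133574+1078+58·49·11=165914; k=3: 10058+0+58·2·11=11334 → min 11334 | W₂..W₅: k=2: 0+1320+47·49·11=26653; k=3: 4606+242+47·2·11=5882; k=4: 5640+0+47·11·11=11327 → min 5882.
Length 5: W₁..W₅: k=1: 0+5882+58·47·11=35868; k=2: 133574+1320+58·49·11=166156; k=3: 10058+242+58·2·11=11576; k=4: 11334+0+58·11·11=18352 → min 11576.
Optimal parenthesization: ((W₁·(W₂·W₃))·(W₄·W₅)) with cost 11576.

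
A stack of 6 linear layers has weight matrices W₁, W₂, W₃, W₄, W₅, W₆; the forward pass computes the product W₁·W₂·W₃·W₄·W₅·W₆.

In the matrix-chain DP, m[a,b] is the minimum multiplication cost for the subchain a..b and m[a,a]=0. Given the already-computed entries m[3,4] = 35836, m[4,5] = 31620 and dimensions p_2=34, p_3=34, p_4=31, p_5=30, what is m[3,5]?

m[3,5] = min over k∈[3,4] of m[3,k]+m[k+1,5]+p_{2}·p_k·p_{5}.
k=3: 0 + 31620 + 34·34·30 = 66300; k=4: 35836 + 0 + 34·31·30 = 67456.
Minimum: 66300 at k=3.

66300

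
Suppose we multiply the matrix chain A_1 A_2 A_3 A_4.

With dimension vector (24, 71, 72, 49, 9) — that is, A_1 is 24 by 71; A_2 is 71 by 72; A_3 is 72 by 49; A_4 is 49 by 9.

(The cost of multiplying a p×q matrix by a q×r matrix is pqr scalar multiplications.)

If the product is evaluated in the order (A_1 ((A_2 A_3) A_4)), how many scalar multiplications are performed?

(A_2 A_3): 71×72 by 72×49 → 71×49, cost 71·72·49 = 250488
((A_2 A_3) A_4): 71×49 by 49×9 → 71×9, cost 71·49·9 = 31311; cumulative 281799
(A_1 ((A_2 A_3) A_4)): 24×71 by 71×9 → 24×9, cost 24·71·9 = 15336; cumulative 297135
Total: 297135 scalar multiplications.

297135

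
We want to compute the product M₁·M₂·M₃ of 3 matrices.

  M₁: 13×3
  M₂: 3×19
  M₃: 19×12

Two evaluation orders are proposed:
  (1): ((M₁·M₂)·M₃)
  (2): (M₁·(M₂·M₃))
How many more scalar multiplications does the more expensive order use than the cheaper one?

2553

Order (1) = ((M₁·M₂)·M₃): (M₁·M₂): 13×3 by 3×19 → 13×19, cost 13·3·19 = 741; ((M₁·M₂)·M₃): 13×19 by 19×12 → 13×12, cost 13·19·12 = 2964; cumulative 3705. Total 3705.
Order (2) = (M₁·(M₂·M₃)): (M₂·M₃): 3×19 by 19×12 → 3×12, cost 3·19·12 = 684; (M₁·(M₂·M₃)): 13×3 by 3×12 → 13×12, cost 13·3·12 = 468; cumulative 1152. Total 1152.
Difference: |3705 − 1152| = 2553.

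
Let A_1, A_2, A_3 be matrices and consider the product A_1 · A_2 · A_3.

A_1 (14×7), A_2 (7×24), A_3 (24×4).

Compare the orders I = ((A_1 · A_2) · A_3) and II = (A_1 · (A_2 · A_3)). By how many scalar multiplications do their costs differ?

2632

Order I = ((A_1 · A_2) · A_3): (A_1 · A_2): 14×7 by 7×24 → 14×24, cost 14·7·24 = 2352; ((A_1 · A_2) · A_3): 14×24 by 24×4 → 14×4, cost 14·24·4 = 1344; cumulative 3696. Total 3696.
Order II = (A_1 · (A_2 · A_3)): (A_2 · A_3): 7×24 by 24×4 → 7×4, cost 7·24·4 = 672; (A_1 · (A_2 · A_3)): 14×7 by 7×4 → 14×4, cost 14·7·4 = 392; cumulative 1064. Total 1064.
Difference: |3696 − 1064| = 2632.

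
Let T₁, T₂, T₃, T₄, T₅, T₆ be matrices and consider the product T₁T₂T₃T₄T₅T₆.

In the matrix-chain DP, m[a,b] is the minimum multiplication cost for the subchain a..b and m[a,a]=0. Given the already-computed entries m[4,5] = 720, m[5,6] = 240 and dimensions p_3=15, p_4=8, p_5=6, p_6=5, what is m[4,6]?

m[4,6] = min over k∈[4,5] of m[4,k]+m[k+1,6]+p_{3}·p_k·p_{6}.
k=4: 0 + 240 + 15·8·5 = 840; k=5: 720 + 0 + 15·6·5 = 1170.
Minimum: 840 at k=4.

840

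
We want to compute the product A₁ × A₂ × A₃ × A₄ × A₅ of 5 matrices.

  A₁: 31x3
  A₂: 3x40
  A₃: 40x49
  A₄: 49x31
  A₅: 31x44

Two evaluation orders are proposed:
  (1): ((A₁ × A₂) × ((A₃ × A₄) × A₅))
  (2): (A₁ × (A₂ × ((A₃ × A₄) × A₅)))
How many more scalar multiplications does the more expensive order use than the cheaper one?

48908

Order (1) = ((A₁ × A₂) × ((A₃ × A₄) × A₅)): (A₁ × A₂): 31×3 by 3×40 → 31×40, cost 31·3·40 = 3720; (A₃ × A₄): 40×49 by 49×31 → 40×31, cost 40·49·31 = 60760; ((A₃ × A₄) × A₅): 40×31 by 31×44 → 40×44, cost 40·31·44 = 54560; cumulative 115320; ((A₁ × A₂) × ((A₃ × A₄) × A₅)): 31×40 by 40×44 → 31×44, cost 31·40·44 = 54560; cumulative 173600. Total 173600.
Order (2) = (A₁ × (A₂ × ((A₃ × A₄) × A₅))): (A₃ × A₄): 40×49 by 49×31 → 40×31, cost 40·49·31 = 60760; ((A₃ × A₄) × A₅): 40×31 by 31×44 → 40×44, cost 40·31·44 = 54560; cumulative 115320; (A₂ × ((A₃ × A₄) × A₅)): 3×40 by 40×44 → 3×44, cost 3·40·44 = 5280; cumulative 120600; (A₁ × (A₂ × ((A₃ × A₄) × A₅))): 31×3 by 3×44 → 31×44, cost 31·3·44 = 4092; cumulative 124692. Total 124692.
Difference: |173600 − 124692| = 48908.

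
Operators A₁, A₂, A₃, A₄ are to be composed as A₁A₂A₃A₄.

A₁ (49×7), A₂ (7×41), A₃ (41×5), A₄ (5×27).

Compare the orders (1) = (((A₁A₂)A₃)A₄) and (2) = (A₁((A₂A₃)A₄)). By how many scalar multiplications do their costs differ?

Order (1) = (((A₁A₂)A₃)A₄): (A₁A₂): 49×7 by 7×41 → 49×41, cost 49·7·41 = 14063; ((A₁A₂)A₃): 49×41 by 41×5 → 49×5, cost 49·41·5 = 10045; cumulative 24108; (((A₁A₂)A₃)A₄): 49×5 by 5×27 → 49×27, cost 49·5·27 = 6615; cumulative 30723. Total 30723.
Order (2) = (A₁((A₂A₃)A₄)): (A₂A₃): 7×41 by 41×5 → 7×5, cost 7·41·5 = 1435; ((A₂A₃)A₄): 7×5 by 5×27 → 7×27, cost 7·5·27 = 945; cumulative 2380; (A₁((A₂A₃)A₄)): 49×7 by 7×27 → 49×27, cost 49·7·27 = 9261; cumulative 11641. Total 11641.
Difference: |30723 − 11641| = 19082.

19082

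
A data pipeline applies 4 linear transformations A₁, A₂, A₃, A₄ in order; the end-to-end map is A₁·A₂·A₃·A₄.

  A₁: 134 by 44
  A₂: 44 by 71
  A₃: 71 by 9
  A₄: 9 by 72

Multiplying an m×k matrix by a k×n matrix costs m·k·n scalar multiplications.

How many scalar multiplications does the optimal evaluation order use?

Adjacent pairs: A₁A₂ = 134·44·71 = 418616; A₂A₃ = 44·71·9 = 28116; A₃A₄ = 71·9·72 = 46008.
Length 3: A₁..A₃: k=1: 0+28116+134·44·9=81180; k=2: 418616+0+134·71·9=504242 → min 81180 | A₂..A₄: k=2: 0+46008+44·71·72=270936; k=3: 28116+0+44·9·72=56628 → min 56628.
Length 4: A₁..A₄: k=1: 0+56628+134·44·72=481140; k=2: 418616+46008+134·71·72=1149632; k=3: 81180+0+134·9·72=168012 → min 168012.
Optimal order: ((A₁·(A₂·A₃))·A₄) with cost 168012.

168012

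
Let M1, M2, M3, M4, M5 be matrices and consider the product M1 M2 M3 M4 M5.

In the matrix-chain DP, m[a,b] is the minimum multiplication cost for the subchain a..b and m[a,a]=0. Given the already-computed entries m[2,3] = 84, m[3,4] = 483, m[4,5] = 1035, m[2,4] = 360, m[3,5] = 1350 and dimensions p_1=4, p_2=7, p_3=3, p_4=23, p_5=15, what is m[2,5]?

1299

m[2,5] = min over k∈[2,4] of m[2,k]+m[k+1,5]+p_{1}·p_k·p_{5}.
k=2: 0 + 1350 + 4·7·15 = 1770; k=3: 84 + 1035 + 4·3·15 = 1299; k=4: 360 + 0 + 4·23·15 = 1740.
Minimum: 1299 at k=3.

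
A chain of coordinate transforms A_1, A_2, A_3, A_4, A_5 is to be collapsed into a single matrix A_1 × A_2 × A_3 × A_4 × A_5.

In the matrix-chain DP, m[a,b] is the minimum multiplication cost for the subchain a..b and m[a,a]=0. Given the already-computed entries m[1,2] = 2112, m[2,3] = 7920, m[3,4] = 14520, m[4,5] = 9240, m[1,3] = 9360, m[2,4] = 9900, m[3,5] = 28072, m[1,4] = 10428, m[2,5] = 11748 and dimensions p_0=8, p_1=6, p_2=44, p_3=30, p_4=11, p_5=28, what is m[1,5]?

12892

m[1,5] = min over k∈[1,4] of m[1,k]+m[k+1,5]+p_{0}·p_k·p_{5}.
k=1: 0 + 11748 + 8·6·28 = 13092; k=2: 2112 + 28072 + 8·44·28 = 40040; k=3: 9360 + 9240 + 8·30·28 = 25320; k=4: 10428 + 0 + 8·11·28 = 12892.
Minimum: 12892 at k=4.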